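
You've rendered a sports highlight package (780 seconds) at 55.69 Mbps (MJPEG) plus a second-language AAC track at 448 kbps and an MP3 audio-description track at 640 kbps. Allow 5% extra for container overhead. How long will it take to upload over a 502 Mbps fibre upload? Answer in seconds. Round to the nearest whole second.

93 seconds

Audio total: 448 + 640 = 1088 kbps = 1.088 Mbps.
Total bitrate: 56.778 Mbps.
File: 56.778 Mbps × 780 s = 44286.8 Mb.
With 5% container overhead: ×1.05. → 46501.2 Mb.
At 502 Mbps: 46501.2 / 502 = 92.6 s ≈ 92.6 seconds.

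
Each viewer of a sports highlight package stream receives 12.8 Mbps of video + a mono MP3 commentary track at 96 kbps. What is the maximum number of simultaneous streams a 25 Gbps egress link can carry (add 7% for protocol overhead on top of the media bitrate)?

Audio: 96 kbps = 0.096 Mbps.
Per-viewer media rate: 12.896 Mbps.
On the wire with 7% overhead: 13.799 Mbps.
25 Gbps = 25,000 Mbps; 25,000 / 13.799 = 1811.76 → 1811 viewers.

1811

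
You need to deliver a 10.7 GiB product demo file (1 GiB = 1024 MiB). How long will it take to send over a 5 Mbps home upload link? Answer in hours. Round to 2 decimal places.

File: 10.7 GiB = 91912.3 Mb.
At 5 Mbps: 91912.3 / 5 = 18382.5 s ≈ 5.11 hours.

5.11 hours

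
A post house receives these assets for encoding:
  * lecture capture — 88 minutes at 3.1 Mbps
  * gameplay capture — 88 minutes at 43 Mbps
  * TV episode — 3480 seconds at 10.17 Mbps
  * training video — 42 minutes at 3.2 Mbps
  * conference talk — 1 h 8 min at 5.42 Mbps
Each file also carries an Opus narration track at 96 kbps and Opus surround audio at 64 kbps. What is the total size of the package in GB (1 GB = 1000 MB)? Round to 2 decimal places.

Audio total: 96 + 64 = 160 kbps = 0.160 Mbps.
lecture capture: 3.260 Mbps × 5280 s = 17212.8 Mb
gameplay capture: 43.160 Mbps × 5280 s = 227884.8 Mb
TV episode: 10.330 Mbps × 3480 s = 35948.4 Mb
training video: 3.360 Mbps × 2520 s = 8467.2 Mb
conference talk: 5.580 Mbps × 4080 s = 22766.4 Mb
Total: 312279.6 Mb = 39034.9 MB.
= 39.03 GB.

39.03 GB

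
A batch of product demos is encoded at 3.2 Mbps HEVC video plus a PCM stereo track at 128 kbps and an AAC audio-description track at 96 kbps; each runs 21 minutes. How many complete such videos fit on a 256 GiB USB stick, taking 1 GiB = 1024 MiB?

21 min = 1260 s
Audio total: 128 + 96 = 224 kbps = 0.224 Mbps.
Total bitrate: 3.424 Mbps.
Per item: 3.424 Mbps × 1260 s = 4,314 Mb = 539.3 MB.
Capacity: 256 GiB = 2,199,023 Mb; 509.71 items → 509 complete.

509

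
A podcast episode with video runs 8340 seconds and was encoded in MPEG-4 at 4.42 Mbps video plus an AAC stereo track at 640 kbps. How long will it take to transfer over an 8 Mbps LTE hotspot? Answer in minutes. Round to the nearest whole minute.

88 minutes

Audio: 640 kbps = 0.640 Mbps.
Total bitrate: 5.060 Mbps.
File: 5.060 Mbps × 8340 s = 42200.4 Mb.
At 8 Mbps: 42200.4 / 8 = 5275.1 s ≈ 87.9 minutes.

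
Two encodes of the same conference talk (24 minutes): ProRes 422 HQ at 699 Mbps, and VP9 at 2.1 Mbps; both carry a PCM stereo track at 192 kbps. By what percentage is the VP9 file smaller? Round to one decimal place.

24 min = 1440 s
Audio: 192 kbps = 0.192 Mbps.
ProRes 422 HQ: 699.192 Mbps × 1440 s = 1006836.5 Mb = 125.855 GB.
VP9: 2.292 Mbps × 1440 s = 3300.5 Mb = 0.413 GB.
Reduction: (1 − 0.413/125.855) × 100 = 99.67%.

99.7%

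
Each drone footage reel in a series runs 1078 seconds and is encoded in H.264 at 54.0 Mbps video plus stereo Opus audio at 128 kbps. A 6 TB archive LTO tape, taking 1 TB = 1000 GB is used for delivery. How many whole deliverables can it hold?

Audio: 128 kbps = 0.128 Mbps.
Total bitrate: 54.128 Mbps.
Per item: 54.128 Mbps × 1078 s = 58,350 Mb = 7,294 MB.
Capacity: 6 TB = 48,000,000 Mb; 822.62 items → 822 complete.

822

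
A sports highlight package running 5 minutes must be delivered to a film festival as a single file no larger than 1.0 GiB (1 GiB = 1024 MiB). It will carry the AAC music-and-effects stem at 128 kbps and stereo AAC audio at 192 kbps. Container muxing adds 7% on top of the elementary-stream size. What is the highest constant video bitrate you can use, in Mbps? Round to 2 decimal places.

26.44 Mbps

Budget: 1.0 GiB = 8589.9 Mb.
Stream payload after overhead: 8589.9 / 1.07 = 8028.0 Mb.
5 min = 300 s
Total bitrate budget: 8028.0 Mb / 300 s = 26.760 Mbps.
Audio total: 128 + 192 = 320 kbps = 0.320 Mbps.
Video: 26.760 − 0.320 = 26.440 Mbps.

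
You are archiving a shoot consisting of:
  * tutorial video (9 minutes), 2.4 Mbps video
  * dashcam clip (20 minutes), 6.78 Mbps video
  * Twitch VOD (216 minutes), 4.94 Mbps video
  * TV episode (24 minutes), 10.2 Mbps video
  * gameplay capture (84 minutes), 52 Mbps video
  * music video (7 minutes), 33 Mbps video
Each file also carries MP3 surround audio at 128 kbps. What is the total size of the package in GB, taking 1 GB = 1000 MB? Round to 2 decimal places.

Audio: 128 kbps = 0.128 Mbps.
tutorial video: 2.528 Mbps × 540 s = 1365.1 Mb
dashcam clip: 6.908 Mbps × 1200 s = 8289.6 Mb
Twitch VOD: 5.068 Mbps × 12960 s = 65681.3 Mb
TV episode: 10.328 Mbps × 1440 s = 14872.3 Mb
gameplay capture: 52.128 Mbps × 5040 s = 262725.1 Mb
music video: 33.128 Mbps × 420 s = 13913.8 Mb
Total: 366847.2 Mb = 45855.9 MB.
= 45.86 GB.

45.86 GB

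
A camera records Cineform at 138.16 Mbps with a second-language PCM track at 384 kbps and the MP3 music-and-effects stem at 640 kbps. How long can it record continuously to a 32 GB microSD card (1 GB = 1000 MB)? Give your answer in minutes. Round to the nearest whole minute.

Audio total: 384 + 640 = 1024 kbps = 1.024 Mbps.
Total bitrate: 138.16 + 1.024 = 139.184 Mbps.
Capacity: 32 GB = 256,000 Mb.
Recording time: 256,000 / 139.184 = 1,839 s ≈ 30.7 minutes.

31 minutes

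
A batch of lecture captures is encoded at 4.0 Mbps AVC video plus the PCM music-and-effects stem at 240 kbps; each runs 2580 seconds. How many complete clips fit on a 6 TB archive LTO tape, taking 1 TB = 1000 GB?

Audio: 240 kbps = 0.240 Mbps.
Total bitrate: 4.240 Mbps.
Per item: 4.240 Mbps × 2580 s = 10,939 Mb = 1,367 MB.
Capacity: 6 TB = 48,000,000 Mb; 4387.89 items → 4387 complete.

4387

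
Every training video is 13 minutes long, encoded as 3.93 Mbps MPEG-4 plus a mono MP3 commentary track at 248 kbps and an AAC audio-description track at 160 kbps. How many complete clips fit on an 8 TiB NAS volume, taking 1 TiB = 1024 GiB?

13 min = 780 s
Audio total: 248 + 160 = 408 kbps = 0.408 Mbps.
Total bitrate: 4.338 Mbps.
Per item: 4.338 Mbps × 780 s = 3,384 Mb = 423.0 MB.
Capacity: 8 TiB = 70,368,744 Mb; 20796.76 items → 20796 complete.

20796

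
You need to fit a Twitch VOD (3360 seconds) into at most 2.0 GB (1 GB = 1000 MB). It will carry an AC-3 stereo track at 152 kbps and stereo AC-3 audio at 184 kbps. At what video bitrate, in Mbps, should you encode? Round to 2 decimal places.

Budget: 2.0 GB = 16000.0 Mb.
Total bitrate budget: 16000.0 Mb / 3360 s = 4.762 Mbps.
Audio total: 152 + 184 = 336 kbps = 0.336 Mbps.
Video: 4.762 − 0.336 = 4.426 Mbps.

4.43 Mbps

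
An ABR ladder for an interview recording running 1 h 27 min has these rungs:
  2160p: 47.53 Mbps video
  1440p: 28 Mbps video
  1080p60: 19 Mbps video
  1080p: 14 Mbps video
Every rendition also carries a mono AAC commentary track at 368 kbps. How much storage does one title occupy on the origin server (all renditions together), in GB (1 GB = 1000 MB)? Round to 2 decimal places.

1 h 27 min = 87 min = 5220 s
Audio: 368 kbps = 0.368 Mbps.
Sum of rendition bitrates: (47.53+0.368) + (28+0.368) + (19+0.368) + (14+0.368) = 110.002 Mbps.
× 5220 s = 574,210 Mb = 71,776 MB = 71.78 GB.

71.78 GB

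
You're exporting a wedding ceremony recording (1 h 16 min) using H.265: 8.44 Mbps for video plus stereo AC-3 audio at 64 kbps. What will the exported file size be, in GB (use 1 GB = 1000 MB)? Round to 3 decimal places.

1 h 16 min = 76 min = 4560 s
Audio: 64 kbps = 0.064 Mbps.
Total bitrate: 8.44 + 0.064 = 8.504 Mbps.
Stream data: 8.504 Mbps × 4560 s = 38778.2 Mb.
38,778 Mb ÷ 8 = 4,847 MB → 4.847 GB.

4.847 GB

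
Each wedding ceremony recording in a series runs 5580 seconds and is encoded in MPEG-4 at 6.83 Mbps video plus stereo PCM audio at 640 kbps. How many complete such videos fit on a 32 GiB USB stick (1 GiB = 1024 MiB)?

Audio: 640 kbps = 0.640 Mbps.
Total bitrate: 7.470 Mbps.
Per item: 7.470 Mbps × 5580 s = 41,683 Mb = 5,210 MB.
Capacity: 32 GiB = 274,878 Mb; 6.59 items → 6 complete.

6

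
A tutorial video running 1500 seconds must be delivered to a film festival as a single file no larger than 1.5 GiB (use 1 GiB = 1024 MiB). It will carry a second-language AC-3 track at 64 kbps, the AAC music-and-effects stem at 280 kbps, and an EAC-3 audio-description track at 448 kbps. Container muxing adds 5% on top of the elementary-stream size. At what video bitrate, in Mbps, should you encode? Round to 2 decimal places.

Budget: 1.5 GiB = 12884.9 Mb.
Stream payload after overhead: 12884.9 / 1.05 = 12271.3 Mb.
Total bitrate budget: 12271.3 Mb / 1500 s = 8.181 Mbps.
Audio total: 64 + 280 + 448 = 792 kbps = 0.792 Mbps.
Video: 8.181 − 0.792 = 7.389 Mbps.

7.39 Mbps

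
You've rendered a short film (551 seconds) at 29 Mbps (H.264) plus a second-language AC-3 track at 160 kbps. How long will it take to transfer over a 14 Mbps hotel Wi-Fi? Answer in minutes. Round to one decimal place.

Audio: 160 kbps = 0.160 Mbps.
Total bitrate: 29.160 Mbps.
File: 29.160 Mbps × 551 s = 16067.2 Mb.
At 14 Mbps: 16067.2 / 14 = 1147.7 s ≈ 19.1 minutes.

19.1 minutes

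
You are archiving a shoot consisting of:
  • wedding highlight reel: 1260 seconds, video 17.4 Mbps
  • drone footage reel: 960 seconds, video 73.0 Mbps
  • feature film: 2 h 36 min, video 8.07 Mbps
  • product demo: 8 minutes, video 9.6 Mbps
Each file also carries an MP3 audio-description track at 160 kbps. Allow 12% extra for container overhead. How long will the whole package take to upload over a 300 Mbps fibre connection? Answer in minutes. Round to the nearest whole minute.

11 minutes

Audio: 160 kbps = 0.160 Mbps.
wedding highlight reel: 17.560 Mbps × 1260 s × 1.12 = 24780.7 Mb
drone footage reel: 73.160 Mbps × 960 s × 1.12 = 78661.6 Mb
feature film: 8.230 Mbps × 9360 s × 1.12 = 86276.7 Mb
product demo: 9.760 Mbps × 480 s × 1.12 = 5247.0 Mb
Total: 194966.0 Mb = 24370.8 MB.
At 300 Mbps: 194966.0 / 300 = 650 s ≈ 10.8 minutes.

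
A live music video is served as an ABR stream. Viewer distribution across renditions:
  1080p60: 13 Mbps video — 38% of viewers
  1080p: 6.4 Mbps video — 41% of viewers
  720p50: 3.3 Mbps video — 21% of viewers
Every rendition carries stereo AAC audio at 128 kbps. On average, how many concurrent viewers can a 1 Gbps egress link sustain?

Audio: 128 kbps = 0.128 Mbps.
Average per-viewer bitrate: 0.38×13.128 + 0.41×6.528 + 0.21×3.428 = 8.385 Mbps.
1 Gbps = 1,000 Mbps; 1,000 / 8.385 = 119.26 → 119.

119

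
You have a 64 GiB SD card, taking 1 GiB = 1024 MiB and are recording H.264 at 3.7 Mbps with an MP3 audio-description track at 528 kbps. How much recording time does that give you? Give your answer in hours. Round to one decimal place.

36.1 hours

Audio: 528 kbps = 0.528 Mbps.
Total bitrate: 3.7 + 0.528 = 4.228 Mbps.
Capacity: 64 GiB = 549,756 Mb.
Recording time: 549,756 / 4.228 = 130,027 s ≈ 36.1 hours.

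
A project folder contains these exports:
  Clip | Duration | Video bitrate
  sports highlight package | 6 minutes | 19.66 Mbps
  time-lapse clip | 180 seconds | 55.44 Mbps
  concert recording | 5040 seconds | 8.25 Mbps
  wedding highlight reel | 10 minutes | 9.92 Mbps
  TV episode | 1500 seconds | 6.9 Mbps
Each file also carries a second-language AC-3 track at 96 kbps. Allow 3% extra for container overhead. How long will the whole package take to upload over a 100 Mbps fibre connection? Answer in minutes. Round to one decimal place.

Audio: 96 kbps = 0.096 Mbps.
sports highlight package: 19.756 Mbps × 360 s × 1.03 = 7325.5 Mb
time-lapse clip: 55.536 Mbps × 180 s × 1.03 = 10296.4 Mb
concert recording: 8.346 Mbps × 5040 s × 1.03 = 43325.8 Mb
wedding highlight reel: 10.016 Mbps × 600 s × 1.03 = 6189.9 Mb
TV episode: 6.996 Mbps × 1500 s × 1.03 = 10808.8 Mb
Total: 77946.4 Mb = 9743.3 MB.
At 100 Mbps: 77946.4 / 100 = 779 s ≈ 13 minutes.

13.0 minutes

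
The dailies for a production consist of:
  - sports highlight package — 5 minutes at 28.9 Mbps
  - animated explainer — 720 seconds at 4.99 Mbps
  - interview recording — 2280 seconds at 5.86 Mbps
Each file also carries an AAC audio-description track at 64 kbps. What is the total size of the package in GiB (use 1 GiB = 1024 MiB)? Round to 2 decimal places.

3.01 GiB

Audio: 64 kbps = 0.064 Mbps.
sports highlight package: 28.964 Mbps × 300 s = 8689.2 Mb
animated explainer: 5.054 Mbps × 720 s = 3638.9 Mb
interview recording: 5.924 Mbps × 2280 s = 13506.7 Mb
Total: 25834.8 Mb = 3229.3 MB.
= 3.008 GiB.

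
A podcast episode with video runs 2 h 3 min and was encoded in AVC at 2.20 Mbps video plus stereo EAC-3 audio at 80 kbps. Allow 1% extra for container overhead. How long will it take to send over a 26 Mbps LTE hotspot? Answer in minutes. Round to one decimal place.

2 h 3 min = 123 min = 7380 s
Audio: 80 kbps = 0.080 Mbps.
Total bitrate: 2.280 Mbps.
File: 2.280 Mbps × 7380 s = 16826.4 Mb.
With 1% container overhead: ×1.01. → 16994.7 Mb.
At 26 Mbps: 16994.7 / 26 = 653.6 s ≈ 10.9 minutes.

10.9 minutes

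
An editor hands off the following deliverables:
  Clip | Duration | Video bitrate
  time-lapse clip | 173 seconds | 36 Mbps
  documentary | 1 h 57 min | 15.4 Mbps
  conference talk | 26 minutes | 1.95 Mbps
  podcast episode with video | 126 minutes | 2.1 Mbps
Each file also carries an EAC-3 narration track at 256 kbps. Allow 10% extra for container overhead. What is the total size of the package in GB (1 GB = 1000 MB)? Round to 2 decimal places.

18.90 GB

Audio: 256 kbps = 0.256 Mbps.
time-lapse clip: 36.256 Mbps × 173 s × 1.10 = 6899.5 Mb
documentary: 15.656 Mbps × 7020 s × 1.10 = 120895.6 Mb
conference talk: 2.206 Mbps × 1560 s × 1.10 = 3785.5 Mb
podcast episode with video: 2.356 Mbps × 7560 s × 1.10 = 19592.5 Mb
Total: 151173.1 Mb = 18896.6 MB.
= 18.90 GB.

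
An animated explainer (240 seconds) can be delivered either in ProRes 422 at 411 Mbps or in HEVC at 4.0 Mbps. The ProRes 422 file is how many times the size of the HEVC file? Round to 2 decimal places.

102.75

ProRes 422: 411.000 Mbps × 240 s = 98640.0 Mb = 11.483 GiB.
HEVC: 4.000 Mbps × 240 s = 960.0 Mb = 0.112 GiB.
Ratio: 11.483 / 0.112 = 102.750.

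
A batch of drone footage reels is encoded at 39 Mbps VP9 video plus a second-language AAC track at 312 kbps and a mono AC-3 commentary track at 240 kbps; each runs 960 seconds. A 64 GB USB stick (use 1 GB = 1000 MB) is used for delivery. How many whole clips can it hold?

13

Audio total: 312 + 240 = 552 kbps = 0.552 Mbps.
Total bitrate: 39.552 Mbps.
Per item: 39.552 Mbps × 960 s = 37,970 Mb = 4,746 MB.
Capacity: 64 GB = 512,000 Mb; 13.48 items → 13 complete.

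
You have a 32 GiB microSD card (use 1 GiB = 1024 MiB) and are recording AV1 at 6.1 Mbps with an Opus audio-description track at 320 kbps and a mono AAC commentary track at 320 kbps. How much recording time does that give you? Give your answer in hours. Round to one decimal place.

Audio total: 320 + 320 = 640 kbps = 0.640 Mbps.
Total bitrate: 6.1 + 0.640 = 6.740 Mbps.
Capacity: 32 GiB = 274,878 Mb.
Recording time: 274,878 / 6.740 = 40,783 s ≈ 11.3 hours.

11.3 hours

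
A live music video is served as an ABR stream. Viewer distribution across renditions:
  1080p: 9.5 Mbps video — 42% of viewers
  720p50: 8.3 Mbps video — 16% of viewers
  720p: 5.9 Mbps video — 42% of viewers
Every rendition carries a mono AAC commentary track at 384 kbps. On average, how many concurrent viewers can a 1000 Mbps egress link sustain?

Audio: 384 kbps = 0.384 Mbps.
Average per-viewer bitrate: 0.42×9.884 + 0.16×8.684 + 0.42×6.284 = 8.180 Mbps.
1000 Mbps = 1,000 Mbps; 1,000 / 8.180 = 122.25 → 122.

122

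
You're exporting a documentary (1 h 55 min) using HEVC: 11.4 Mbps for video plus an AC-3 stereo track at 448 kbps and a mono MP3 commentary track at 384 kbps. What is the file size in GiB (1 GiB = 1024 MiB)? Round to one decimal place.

9.8 GiB

1 h 55 min = 115 min = 6900 s
Audio total: 448 + 384 = 832 kbps = 0.832 Mbps.
Total bitrate: 11.4 + 0.832 = 12.232 Mbps.
Stream data: 12.232 Mbps × 6900 s = 84400.8 Mb.
84,401 Mb = 10,550,100,000 bytes ÷ 1,073,741,824 = 9.826 GiB.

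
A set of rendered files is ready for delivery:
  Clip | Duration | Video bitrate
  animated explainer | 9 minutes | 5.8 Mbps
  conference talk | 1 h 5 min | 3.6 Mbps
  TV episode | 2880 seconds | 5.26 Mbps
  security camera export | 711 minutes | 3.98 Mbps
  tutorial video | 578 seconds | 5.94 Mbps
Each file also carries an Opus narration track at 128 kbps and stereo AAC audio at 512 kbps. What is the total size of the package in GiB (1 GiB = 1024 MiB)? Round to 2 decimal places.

Audio total: 128 + 512 = 640 kbps = 0.640 Mbps.
animated explainer: 6.440 Mbps × 540 s = 3477.6 Mb
conference talk: 4.240 Mbps × 3900 s = 16536.0 Mb
TV episode: 5.900 Mbps × 2880 s = 16992.0 Mb
security camera export: 4.620 Mbps × 42660 s = 197089.2 Mb
tutorial video: 6.580 Mbps × 578 s = 3803.2 Mb
Total: 237898.0 Mb = 29737.3 MB.
= 27.69 GiB.

27.69 GiB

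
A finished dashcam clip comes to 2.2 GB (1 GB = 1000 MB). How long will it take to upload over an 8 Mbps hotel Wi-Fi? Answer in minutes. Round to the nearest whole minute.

File: 2.2 GB = 17600.0 Mb.
At 8 Mbps: 17600.0 / 8 = 2200.0 s ≈ 36.7 minutes.

37 minutes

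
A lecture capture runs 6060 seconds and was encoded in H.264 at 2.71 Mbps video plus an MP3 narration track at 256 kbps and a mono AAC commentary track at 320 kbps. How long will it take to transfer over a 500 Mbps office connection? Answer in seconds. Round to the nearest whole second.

Audio total: 256 + 320 = 576 kbps = 0.576 Mbps.
Total bitrate: 3.286 Mbps.
File: 3.286 Mbps × 6060 s = 19913.2 Mb.
At 500 Mbps: 19913.2 / 500 = 39.8 s ≈ 39.8 seconds.

40 seconds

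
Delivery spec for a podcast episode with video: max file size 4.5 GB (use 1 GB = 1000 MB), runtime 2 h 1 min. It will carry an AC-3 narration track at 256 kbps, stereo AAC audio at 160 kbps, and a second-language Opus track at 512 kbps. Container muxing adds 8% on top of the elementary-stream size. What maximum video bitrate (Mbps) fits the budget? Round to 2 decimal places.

Budget: 4.5 GB = 36000.0 Mb.
Stream payload after overhead: 36000.0 / 1.08 = 33333.3 Mb.
2 h 1 min = 121 min = 7260 s
Total bitrate budget: 33333.3 Mb / 7260 s = 4.591 Mbps.
Audio total: 256 + 160 + 512 = 928 kbps = 0.928 Mbps.
Video: 4.591 − 0.928 = 3.663 Mbps.

3.66 Mbps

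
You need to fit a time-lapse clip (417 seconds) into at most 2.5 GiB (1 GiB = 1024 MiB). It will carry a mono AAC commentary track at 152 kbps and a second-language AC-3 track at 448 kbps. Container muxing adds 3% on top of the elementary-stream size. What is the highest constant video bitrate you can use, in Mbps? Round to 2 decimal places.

Budget: 2.5 GiB = 21474.8 Mb.
Stream payload after overhead: 21474.8 / 1.03 = 20849.4 Mb.
Total bitrate budget: 20849.4 Mb / 417 s = 49.998 Mbps.
Audio total: 152 + 448 = 600 kbps = 0.600 Mbps.
Video: 49.998 − 0.600 = 49.398 Mbps.

49.40 Mbps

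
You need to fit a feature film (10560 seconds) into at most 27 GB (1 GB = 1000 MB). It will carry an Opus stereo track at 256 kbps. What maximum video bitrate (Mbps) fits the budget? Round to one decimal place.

20.2 Mbps

Budget: 27 GB = 216000.0 Mb.
Total bitrate budget: 216000.0 Mb / 10560 s = 20.455 Mbps.
Audio: 256 kbps = 0.256 Mbps.
Video: 20.455 − 0.256 = 20.199 Mbps.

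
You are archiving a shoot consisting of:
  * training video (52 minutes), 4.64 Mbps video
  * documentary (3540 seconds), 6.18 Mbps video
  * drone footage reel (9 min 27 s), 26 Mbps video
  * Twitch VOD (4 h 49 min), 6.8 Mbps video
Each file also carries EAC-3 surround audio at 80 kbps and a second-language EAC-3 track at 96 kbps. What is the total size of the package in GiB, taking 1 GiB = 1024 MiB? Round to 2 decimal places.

Audio total: 80 + 96 = 176 kbps = 0.176 Mbps.
training video: 4.816 Mbps × 3120 s = 15025.9 Mb
documentary: 6.356 Mbps × 3540 s = 22500.2 Mb
drone footage reel: 26.176 Mbps × 567 s = 14841.8 Mb
Twitch VOD: 6.976 Mbps × 17340 s = 120963.8 Mb
Total: 173331.8 Mb = 21666.5 MB.
= 20.18 GiB.

20.18 GiB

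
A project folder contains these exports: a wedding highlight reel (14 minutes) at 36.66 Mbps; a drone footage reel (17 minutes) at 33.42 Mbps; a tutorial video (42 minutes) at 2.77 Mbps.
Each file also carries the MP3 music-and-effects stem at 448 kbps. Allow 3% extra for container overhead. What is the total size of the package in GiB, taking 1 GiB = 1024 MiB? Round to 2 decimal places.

Audio: 448 kbps = 0.448 Mbps.
wedding highlight reel: 37.108 Mbps × 840 s × 1.03 = 32105.8 Mb
drone footage reel: 33.868 Mbps × 1020 s × 1.03 = 35581.7 Mb
tutorial video: 3.218 Mbps × 2520 s × 1.03 = 8352.6 Mb
Total: 76040.2 Mb = 9505.0 MB.
= 8.852 GiB.

8.85 GiB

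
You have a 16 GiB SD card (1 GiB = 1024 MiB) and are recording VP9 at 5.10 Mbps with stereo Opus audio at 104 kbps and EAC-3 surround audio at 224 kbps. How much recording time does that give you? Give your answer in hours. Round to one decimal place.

7.0 hours

Audio total: 104 + 224 = 328 kbps = 0.328 Mbps.
Total bitrate: 5.10 + 0.328 = 5.428 Mbps.
Capacity: 16 GiB = 137,439 Mb.
Recording time: 137,439 / 5.428 = 25,320 s ≈ 7.03 hours.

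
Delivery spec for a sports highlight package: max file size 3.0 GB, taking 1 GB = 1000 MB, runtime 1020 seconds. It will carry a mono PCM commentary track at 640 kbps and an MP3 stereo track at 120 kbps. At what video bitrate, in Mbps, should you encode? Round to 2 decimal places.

22.77 Mbps

Budget: 3.0 GB = 24000.0 Mb.
Total bitrate budget: 24000.0 Mb / 1020 s = 23.529 Mbps.
Audio total: 640 + 120 = 760 kbps = 0.760 Mbps.
Video: 23.529 − 0.760 = 22.769 Mbps.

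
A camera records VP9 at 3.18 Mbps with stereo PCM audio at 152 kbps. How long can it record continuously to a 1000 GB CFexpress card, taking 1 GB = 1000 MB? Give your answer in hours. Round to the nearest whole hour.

Audio: 152 kbps = 0.152 Mbps.
Total bitrate: 3.18 + 0.152 = 3.332 Mbps.
Capacity: 1000 GB = 8,000,000 Mb.
Recording time: 8,000,000 / 3.332 = 2,400,960 s ≈ 667 hours.

667 hours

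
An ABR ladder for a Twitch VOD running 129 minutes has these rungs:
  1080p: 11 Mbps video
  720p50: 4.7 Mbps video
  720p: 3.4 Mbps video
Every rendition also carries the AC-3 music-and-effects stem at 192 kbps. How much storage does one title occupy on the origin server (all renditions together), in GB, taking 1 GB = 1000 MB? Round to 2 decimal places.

129 min = 7740 s
Audio: 192 kbps = 0.192 Mbps.
Sum of rendition bitrates: (11+0.192) + (4.7+0.192) + (3.4+0.192) = 19.676 Mbps.
× 7740 s = 152,292 Mb = 19,037 MB = 19.04 GB.

19.04 GB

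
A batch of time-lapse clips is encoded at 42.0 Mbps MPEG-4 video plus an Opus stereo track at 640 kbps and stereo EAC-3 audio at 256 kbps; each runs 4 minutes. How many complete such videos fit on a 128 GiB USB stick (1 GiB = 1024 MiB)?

106

4 min = 240 s
Audio total: 640 + 256 = 896 kbps = 0.896 Mbps.
Total bitrate: 42.896 Mbps.
Per item: 42.896 Mbps × 240 s = 10,295 Mb = 1,287 MB.
Capacity: 128 GiB = 1,099,512 Mb; 106.80 items → 106 complete.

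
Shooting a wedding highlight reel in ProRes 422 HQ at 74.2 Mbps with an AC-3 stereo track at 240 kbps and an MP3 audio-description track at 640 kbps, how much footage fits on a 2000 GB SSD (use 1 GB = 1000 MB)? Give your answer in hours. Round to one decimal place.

Audio total: 240 + 640 = 880 kbps = 0.880 Mbps.
Total bitrate: 74.2 + 0.880 = 75.080 Mbps.
Capacity: 2000 GB = 16,000,000 Mb.
Recording time: 16,000,000 / 75.080 = 213,106 s ≈ 59.2 hours.

59.2 hours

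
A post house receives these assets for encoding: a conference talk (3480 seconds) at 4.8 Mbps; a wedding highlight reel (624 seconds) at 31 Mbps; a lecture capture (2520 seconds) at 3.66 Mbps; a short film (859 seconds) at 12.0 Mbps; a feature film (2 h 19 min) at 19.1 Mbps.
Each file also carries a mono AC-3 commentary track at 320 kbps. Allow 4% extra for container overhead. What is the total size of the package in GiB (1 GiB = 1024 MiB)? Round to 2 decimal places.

Audio: 320 kbps = 0.320 Mbps.
conference talk: 5.120 Mbps × 3480 s × 1.04 = 18530.3 Mb
wedding highlight reel: 31.320 Mbps × 624 s × 1.04 = 20325.4 Mb
lecture capture: 3.980 Mbps × 2520 s × 1.04 = 10430.8 Mb
short film: 12.320 Mbps × 859 s × 1.04 = 11006.2 Mb
feature film: 19.420 Mbps × 8340 s × 1.04 = 168441.3 Mb
Total: 228734.0 Mb = 28591.8 MB.
= 26.63 GiB.

26.63 GiB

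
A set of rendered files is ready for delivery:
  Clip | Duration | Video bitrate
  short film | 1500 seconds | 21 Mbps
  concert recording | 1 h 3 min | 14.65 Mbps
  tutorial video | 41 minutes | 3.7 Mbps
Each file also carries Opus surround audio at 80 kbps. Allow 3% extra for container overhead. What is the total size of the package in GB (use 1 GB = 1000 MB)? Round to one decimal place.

Audio: 80 kbps = 0.080 Mbps.
short film: 21.080 Mbps × 1500 s × 1.03 = 32568.6 Mb
concert recording: 14.730 Mbps × 3780 s × 1.03 = 57349.8 Mb
tutorial video: 3.780 Mbps × 2460 s × 1.03 = 9577.8 Mb
Total: 99496.1 Mb = 12437.0 MB.
= 12.44 GB.

12.4 GB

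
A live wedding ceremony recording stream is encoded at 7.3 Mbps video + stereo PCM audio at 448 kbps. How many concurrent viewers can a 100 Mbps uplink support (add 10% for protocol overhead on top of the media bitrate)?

11

Audio: 448 kbps = 0.448 Mbps.
Per-viewer media rate: 7.748 Mbps.
On the wire with 10% overhead: 8.523 Mbps.
100 Mbps = 100.0 Mbps; 100.0 / 8.523 = 11.73 → 11 viewers.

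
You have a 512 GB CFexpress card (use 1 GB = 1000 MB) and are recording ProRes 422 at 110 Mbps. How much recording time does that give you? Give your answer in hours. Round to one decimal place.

10.3 hours

Capacity: 512 GB = 4,096,000 Mb.
Recording time: 4,096,000 / 110.000 = 37,236 s ≈ 10.3 hours.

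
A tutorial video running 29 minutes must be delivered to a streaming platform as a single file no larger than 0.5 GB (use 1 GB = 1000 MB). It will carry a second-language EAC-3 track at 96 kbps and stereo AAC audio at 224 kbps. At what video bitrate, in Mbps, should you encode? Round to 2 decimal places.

Budget: 0.5 GB = 4000.0 Mb.
29 min = 1740 s
Total bitrate budget: 4000.0 Mb / 1740 s = 2.299 Mbps.
Audio total: 96 + 224 = 320 kbps = 0.320 Mbps.
Video: 2.299 − 0.320 = 1.979 Mbps.

1.98 Mbps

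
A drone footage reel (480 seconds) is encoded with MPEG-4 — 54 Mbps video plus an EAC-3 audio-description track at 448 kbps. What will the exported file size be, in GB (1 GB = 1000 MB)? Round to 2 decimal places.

3.27 GB

Audio: 448 kbps = 0.448 Mbps.
Total bitrate: 54 + 0.448 = 54.448 Mbps.
Stream data: 54.448 Mbps × 480 s = 26135.0 Mb.
26,135 Mb ÷ 8 = 3,267 MB → 3.267 GB.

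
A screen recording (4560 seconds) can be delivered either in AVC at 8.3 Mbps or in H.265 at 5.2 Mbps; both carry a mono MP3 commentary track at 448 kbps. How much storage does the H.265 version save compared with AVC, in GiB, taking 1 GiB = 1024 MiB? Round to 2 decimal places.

1.65 GiB

Audio: 448 kbps = 0.448 Mbps.
AVC: 8.748 Mbps × 4560 s = 39890.9 Mb = 4.644 GiB.
H.265: 5.648 Mbps × 4560 s = 25754.9 Mb = 2.998 GiB.
Saving: 4.644 − 2.998 = 1.646 GiB.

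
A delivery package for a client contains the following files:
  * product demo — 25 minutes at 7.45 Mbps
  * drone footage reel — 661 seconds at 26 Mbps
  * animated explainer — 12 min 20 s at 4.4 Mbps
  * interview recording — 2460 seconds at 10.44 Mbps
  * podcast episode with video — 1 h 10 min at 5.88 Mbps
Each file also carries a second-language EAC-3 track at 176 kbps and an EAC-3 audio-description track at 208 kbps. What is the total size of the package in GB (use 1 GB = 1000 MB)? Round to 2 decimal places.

Audio total: 176 + 208 = 384 kbps = 0.384 Mbps.
product demo: 7.834 Mbps × 1500 s = 11751.0 Mb
drone footage reel: 26.384 Mbps × 661 s = 17439.8 Mb
animated explainer: 4.784 Mbps × 740 s = 3540.2 Mb
interview recording: 10.824 Mbps × 2460 s = 26627.0 Mb
podcast episode with video: 6.264 Mbps × 4200 s = 26308.8 Mb
Total: 85666.8 Mb = 10708.4 MB.
= 10.71 GB.

10.71 GB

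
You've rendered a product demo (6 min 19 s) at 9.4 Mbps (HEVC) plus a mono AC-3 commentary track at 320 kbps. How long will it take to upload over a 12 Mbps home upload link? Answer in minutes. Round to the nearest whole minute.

6 min 19 s = 379 s
Audio: 320 kbps = 0.320 Mbps.
Total bitrate: 9.720 Mbps.
File: 9.720 Mbps × 379 s = 3683.9 Mb.
At 12 Mbps: 3683.9 / 12 = 307.0 s ≈ 5.12 minutes.

5 minutes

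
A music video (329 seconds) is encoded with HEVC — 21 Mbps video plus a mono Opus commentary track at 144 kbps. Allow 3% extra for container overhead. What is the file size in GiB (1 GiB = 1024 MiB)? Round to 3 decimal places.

0.834 GiB

Audio: 144 kbps = 0.144 Mbps.
Total bitrate: 21 + 0.144 = 21.144 Mbps.
Stream data: 21.144 Mbps × 329 s = 6956.4 Mb.
With 3% container overhead: ×1.03.
7,165 Mb = 895,633,410 bytes ÷ 1,073,741,824 = 0.8341 GiB.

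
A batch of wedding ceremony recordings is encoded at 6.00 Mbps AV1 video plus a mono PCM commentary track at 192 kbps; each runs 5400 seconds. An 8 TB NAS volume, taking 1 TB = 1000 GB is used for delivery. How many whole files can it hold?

Audio: 192 kbps = 0.192 Mbps.
Total bitrate: 6.192 Mbps.
Per item: 6.192 Mbps × 5400 s = 33,437 Mb = 4,180 MB.
Capacity: 8 TB = 64,000,000 Mb; 1914.06 items → 1914 complete.

1914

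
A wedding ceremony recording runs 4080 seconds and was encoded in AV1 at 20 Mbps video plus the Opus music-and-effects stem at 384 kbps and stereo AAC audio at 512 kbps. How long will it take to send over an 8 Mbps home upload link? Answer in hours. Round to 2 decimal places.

2.96 hours

Audio total: 384 + 512 = 896 kbps = 0.896 Mbps.
Total bitrate: 20.896 Mbps.
File: 20.896 Mbps × 4080 s = 85255.7 Mb.
At 8 Mbps: 85255.7 / 8 = 10657.0 s ≈ 2.96 hours.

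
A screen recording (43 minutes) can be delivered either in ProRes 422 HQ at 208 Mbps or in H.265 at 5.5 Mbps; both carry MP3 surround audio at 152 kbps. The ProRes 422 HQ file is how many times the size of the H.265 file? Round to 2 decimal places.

36.83

43 min = 2580 s
Audio: 152 kbps = 0.152 Mbps.
ProRes 422 HQ: 208.152 Mbps × 2580 s = 537032.2 Mb = 67.129 GB.
H.265: 5.652 Mbps × 2580 s = 14582.2 Mb = 1.823 GB.
Ratio: 67.129 / 1.823 = 36.828.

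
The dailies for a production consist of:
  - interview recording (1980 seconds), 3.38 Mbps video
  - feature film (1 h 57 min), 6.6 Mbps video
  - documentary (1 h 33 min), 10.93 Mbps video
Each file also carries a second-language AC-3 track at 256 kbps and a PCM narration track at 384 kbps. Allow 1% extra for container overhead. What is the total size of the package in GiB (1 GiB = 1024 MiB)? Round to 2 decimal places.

Audio total: 256 + 384 = 640 kbps = 0.640 Mbps.
interview recording: 4.020 Mbps × 1980 s × 1.01 = 8039.2 Mb
feature film: 7.240 Mbps × 7020 s × 1.01 = 51333.0 Mb
documentary: 11.570 Mbps × 5580 s × 1.01 = 65206.2 Mb
Total: 124578.4 Mb = 15572.3 MB.
= 14.50 GiB.

14.50 GiB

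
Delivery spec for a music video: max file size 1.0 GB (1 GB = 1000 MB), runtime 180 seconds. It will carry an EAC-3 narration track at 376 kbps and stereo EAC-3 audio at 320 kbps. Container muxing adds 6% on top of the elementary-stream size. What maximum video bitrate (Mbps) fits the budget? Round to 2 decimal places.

Budget: 1.0 GB = 8000.0 Mb.
Stream payload after overhead: 8000.0 / 1.06 = 7547.2 Mb.
Total bitrate budget: 7547.2 Mb / 180 s = 41.929 Mbps.
Audio total: 376 + 320 = 696 kbps = 0.696 Mbps.
Video: 41.929 − 0.696 = 41.233 Mbps.

41.23 Mbps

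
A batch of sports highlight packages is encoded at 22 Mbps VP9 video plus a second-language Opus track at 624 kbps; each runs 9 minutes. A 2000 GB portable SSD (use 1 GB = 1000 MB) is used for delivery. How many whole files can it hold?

1309

9 min = 540 s
Audio: 624 kbps = 0.624 Mbps.
Total bitrate: 22.624 Mbps.
Per item: 22.624 Mbps × 540 s = 12,217 Mb = 1,527 MB.
Capacity: 2000 GB = 16,000,000 Mb; 1309.65 items → 1309 complete.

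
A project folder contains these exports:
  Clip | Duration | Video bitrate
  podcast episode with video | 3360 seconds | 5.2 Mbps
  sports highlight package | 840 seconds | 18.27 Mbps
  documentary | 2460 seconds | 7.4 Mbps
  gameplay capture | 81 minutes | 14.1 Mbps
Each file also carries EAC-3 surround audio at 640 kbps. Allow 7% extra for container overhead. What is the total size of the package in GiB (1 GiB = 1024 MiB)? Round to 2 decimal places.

Audio: 640 kbps = 0.640 Mbps.
podcast episode with video: 5.840 Mbps × 3360 s × 1.07 = 20996.0 Mb
sports highlight package: 18.910 Mbps × 840 s × 1.07 = 16996.3 Mb
documentary: 8.040 Mbps × 2460 s × 1.07 = 21162.9 Mb
gameplay capture: 14.740 Mbps × 4860 s × 1.07 = 76650.9 Mb
Total: 135806.1 Mb = 16975.8 MB.
= 15.81 GiB.

15.81 GiB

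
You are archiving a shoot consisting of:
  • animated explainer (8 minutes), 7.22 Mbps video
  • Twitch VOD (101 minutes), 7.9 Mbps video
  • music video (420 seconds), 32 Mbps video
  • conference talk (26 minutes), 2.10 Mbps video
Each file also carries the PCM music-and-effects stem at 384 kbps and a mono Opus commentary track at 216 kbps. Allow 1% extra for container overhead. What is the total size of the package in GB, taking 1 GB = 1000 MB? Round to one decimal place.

9.2 GB

Audio total: 384 + 216 = 600 kbps = 0.600 Mbps.
animated explainer: 7.820 Mbps × 480 s × 1.01 = 3791.1 Mb
Twitch VOD: 8.500 Mbps × 6060 s × 1.01 = 52025.1 Mb
music video: 32.600 Mbps × 420 s × 1.01 = 13828.9 Mb
conference talk: 2.700 Mbps × 1560 s × 1.01 = 4254.1 Mb
Total: 73899.3 Mb = 9237.4 MB.
= 9.237 GB.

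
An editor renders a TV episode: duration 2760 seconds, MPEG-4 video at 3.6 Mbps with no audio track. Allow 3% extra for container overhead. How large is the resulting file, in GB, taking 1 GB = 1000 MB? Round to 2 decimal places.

1.28 GB

Total bitrate: 3.6 Mbps.
Stream data: 3.600 Mbps × 2760 s = 9936.0 Mb.
With 3% container overhead: ×1.03.
10,234 Mb ÷ 8 = 1,279 MB → 1.279 GB.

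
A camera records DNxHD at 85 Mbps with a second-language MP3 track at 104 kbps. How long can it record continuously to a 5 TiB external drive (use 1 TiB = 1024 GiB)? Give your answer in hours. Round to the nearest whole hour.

144 hours

Audio: 104 kbps = 0.104 Mbps.
Total bitrate: 85 + 0.104 = 85.104 Mbps.
Capacity: 5 TiB = 43,980,465 Mb.
Recording time: 43,980,465 / 85.104 = 516,785 s ≈ 144 hours.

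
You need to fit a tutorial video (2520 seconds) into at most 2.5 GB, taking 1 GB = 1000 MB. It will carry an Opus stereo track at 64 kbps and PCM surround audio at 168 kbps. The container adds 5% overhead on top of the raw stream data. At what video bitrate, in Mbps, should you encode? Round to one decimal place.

Budget: 2.5 GB = 20000.0 Mb.
Stream payload after overhead: 20000.0 / 1.05 = 19047.6 Mb.
Total bitrate budget: 19047.6 Mb / 2520 s = 7.559 Mbps.
Audio total: 64 + 168 = 232 kbps = 0.232 Mbps.
Video: 7.559 − 0.232 = 7.327 Mbps.

7.3 Mbps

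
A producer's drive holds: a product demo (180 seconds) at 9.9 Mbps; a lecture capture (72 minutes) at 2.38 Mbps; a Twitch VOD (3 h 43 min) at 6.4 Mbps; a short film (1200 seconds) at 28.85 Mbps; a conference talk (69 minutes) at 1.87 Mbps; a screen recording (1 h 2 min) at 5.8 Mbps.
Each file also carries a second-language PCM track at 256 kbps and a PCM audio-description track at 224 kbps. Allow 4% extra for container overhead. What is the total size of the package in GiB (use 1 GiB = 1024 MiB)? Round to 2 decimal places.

21.13 GiB

Audio total: 256 + 224 = 480 kbps = 0.480 Mbps.
product demo: 10.380 Mbps × 180 s × 1.04 = 1943.1 Mb
lecture capture: 2.860 Mbps × 4320 s × 1.04 = 12849.4 Mb
Twitch VOD: 6.880 Mbps × 13380 s × 1.04 = 95736.6 Mb
short film: 29.330 Mbps × 1200 s × 1.04 = 36603.8 Mb
conference talk: 2.350 Mbps × 4140 s × 1.04 = 10118.2 Mb
screen recording: 6.280 Mbps × 3720 s × 1.04 = 24296.1 Mb
Total: 181547.2 Mb = 22693.4 MB.
= 21.13 GiB.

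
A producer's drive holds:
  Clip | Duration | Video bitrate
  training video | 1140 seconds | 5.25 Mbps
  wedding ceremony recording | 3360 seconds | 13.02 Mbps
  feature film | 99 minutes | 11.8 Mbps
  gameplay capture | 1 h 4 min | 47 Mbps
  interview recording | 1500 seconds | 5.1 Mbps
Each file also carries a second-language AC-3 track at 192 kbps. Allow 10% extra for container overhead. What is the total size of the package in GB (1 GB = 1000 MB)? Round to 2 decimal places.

Audio: 192 kbps = 0.192 Mbps.
training video: 5.442 Mbps × 1140 s × 1.10 = 6824.3 Mb
wedding ceremony recording: 13.212 Mbps × 3360 s × 1.10 = 48831.6 Mb
feature film: 11.992 Mbps × 5940 s × 1.10 = 78355.7 Mb
gameplay capture: 47.192 Mbps × 3840 s × 1.10 = 199339.0 Mb
interview recording: 5.292 Mbps × 1500 s × 1.10 = 8731.8 Mb
Total: 342082.4 Mb = 42760.3 MB.
= 42.76 GB.

42.76 GB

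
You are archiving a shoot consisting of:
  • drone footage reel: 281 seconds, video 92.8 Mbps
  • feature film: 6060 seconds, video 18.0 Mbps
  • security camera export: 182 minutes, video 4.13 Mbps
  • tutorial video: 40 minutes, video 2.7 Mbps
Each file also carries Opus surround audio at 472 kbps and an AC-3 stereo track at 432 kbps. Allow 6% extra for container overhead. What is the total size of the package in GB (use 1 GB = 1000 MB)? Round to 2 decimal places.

Audio total: 472 + 432 = 904 kbps = 0.904 Mbps.
drone footage reel: 93.704 Mbps × 281 s × 1.06 = 27910.7 Mb
feature film: 18.904 Mbps × 6060 s × 1.06 = 121431.7 Mb
security camera export: 5.034 Mbps × 10920 s × 1.06 = 58269.6 Mb
tutorial video: 3.604 Mbps × 2400 s × 1.06 = 9168.6 Mb
Total: 216780.5 Mb = 27097.6 MB.
= 27.10 GB.

27.10 GB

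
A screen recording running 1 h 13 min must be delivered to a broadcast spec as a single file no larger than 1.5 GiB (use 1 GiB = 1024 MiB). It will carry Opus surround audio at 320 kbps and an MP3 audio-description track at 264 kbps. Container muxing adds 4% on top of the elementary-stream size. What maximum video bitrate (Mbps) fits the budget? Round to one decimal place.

2.2 Mbps

Budget: 1.5 GiB = 12884.9 Mb.
Stream payload after overhead: 12884.9 / 1.04 = 12389.3 Mb.
1 h 13 min = 73 min = 4380 s
Total bitrate budget: 12389.3 Mb / 4380 s = 2.829 Mbps.
Audio total: 320 + 264 = 584 kbps = 0.584 Mbps.
Video: 2.829 − 0.584 = 2.245 Mbps.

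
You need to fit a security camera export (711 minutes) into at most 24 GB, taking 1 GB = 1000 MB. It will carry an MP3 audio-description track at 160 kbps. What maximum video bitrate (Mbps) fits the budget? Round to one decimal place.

Budget: 24 GB = 192000.0 Mb.
711 min = 42660 s
Total bitrate budget: 192000.0 Mb / 42660 s = 4.501 Mbps.
Audio: 160 kbps = 0.160 Mbps.
Video: 4.501 − 0.160 = 4.341 Mbps.

4.3 Mbps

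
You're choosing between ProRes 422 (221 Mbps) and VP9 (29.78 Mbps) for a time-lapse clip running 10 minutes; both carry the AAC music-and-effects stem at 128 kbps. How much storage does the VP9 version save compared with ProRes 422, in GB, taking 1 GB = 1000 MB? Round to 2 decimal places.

10 min = 600 s
Audio: 128 kbps = 0.128 Mbps.
ProRes 422: 221.128 Mbps × 600 s = 132676.8 Mb = 16.585 GB.
VP9: 29.908 Mbps × 600 s = 17944.8 Mb = 2.243 GB.
Saving: 16.585 − 2.243 = 14.341 GB.

14.34 GB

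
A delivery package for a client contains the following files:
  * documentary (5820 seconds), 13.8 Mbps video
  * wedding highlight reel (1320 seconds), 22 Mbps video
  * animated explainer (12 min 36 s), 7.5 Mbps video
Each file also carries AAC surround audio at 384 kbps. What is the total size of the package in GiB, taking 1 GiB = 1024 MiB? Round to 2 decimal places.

13.74 GiB

Audio: 384 kbps = 0.384 Mbps.
documentary: 14.184 Mbps × 5820 s = 82550.9 Mb
wedding highlight reel: 22.384 Mbps × 1320 s = 29546.9 Mb
animated explainer: 7.884 Mbps × 756 s = 5960.3 Mb
Total: 118058.1 Mb = 14757.3 MB.
= 13.74 GiB.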